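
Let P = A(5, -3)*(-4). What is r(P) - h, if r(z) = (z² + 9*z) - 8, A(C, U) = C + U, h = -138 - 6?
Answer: 128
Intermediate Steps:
h = -144
P = -8 (P = (5 - 3)*(-4) = 2*(-4) = -8)
r(z) = -8 + z² + 9*z
r(P) - h = (-8 + (-8)² + 9*(-8)) - 1*(-144) = (-8 + 64 - 72) + 144 = -16 + 144 = 128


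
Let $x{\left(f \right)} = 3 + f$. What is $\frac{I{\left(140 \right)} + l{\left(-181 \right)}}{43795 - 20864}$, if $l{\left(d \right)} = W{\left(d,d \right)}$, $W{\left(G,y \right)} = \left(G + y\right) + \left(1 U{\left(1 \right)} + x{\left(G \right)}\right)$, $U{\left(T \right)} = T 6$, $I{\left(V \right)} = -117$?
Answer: $- \frac{651}{22931} \approx -0.02839$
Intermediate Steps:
$U{\left(T \right)} = 6 T$
$W{\left(G,y \right)} = 9 + y + 2 G$ ($W{\left(G,y \right)} = \left(G + y\right) + \left(1 \cdot 6 \cdot 1 + \left(3 + G\right)\right) = \left(G + y\right) + \left(1 \cdot 6 + \left(3 + G\right)\right) = \left(G + y\right) + \left(6 + \left(3 + G\right)\right) = \left(G + y\right) + \left(9 + G\right) = 9 + y + 2 G$)
$l{\left(d \right)} = 9 + 3 d$ ($l{\left(d \right)} = 9 + d + 2 d = 9 + 3 d$)
$\frac{I{\left(140 \right)} + l{\left(-181 \right)}}{43795 - 20864} = \frac{-117 + \left(9 + 3 \left(-181\right)\right)}{43795 - 20864} = \frac{-117 + \left(9 - 543\right)}{22931} = \left(-117 - 534\right) \frac{1}{22931} = \left(-651\right) \frac{1}{22931} = - \frac{651}{22931}$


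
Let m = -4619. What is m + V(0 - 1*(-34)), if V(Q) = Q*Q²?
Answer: 34685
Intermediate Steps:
V(Q) = Q³
m + V(0 - 1*(-34)) = -4619 + (0 - 1*(-34))³ = -4619 + (0 + 34)³ = -4619 + 34³ = -4619 + 39304 = 34685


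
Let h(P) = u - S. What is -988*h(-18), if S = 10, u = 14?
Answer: -3952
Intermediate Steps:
h(P) = 4 (h(P) = 14 - 1*10 = 14 - 10 = 4)
-988*h(-18) = -988*4 = -3952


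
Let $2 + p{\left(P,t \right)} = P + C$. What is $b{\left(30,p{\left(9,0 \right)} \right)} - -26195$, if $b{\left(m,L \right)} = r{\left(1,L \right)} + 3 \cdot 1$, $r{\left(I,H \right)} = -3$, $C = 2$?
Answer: $26195$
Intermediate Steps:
$p{\left(P,t \right)} = P$ ($p{\left(P,t \right)} = -2 + \left(P + 2\right) = -2 + \left(2 + P\right) = P$)
$b{\left(m,L \right)} = 0$ ($b{\left(m,L \right)} = -3 + 3 \cdot 1 = -3 + 3 = 0$)
$b{\left(30,p{\left(9,0 \right)} \right)} - -26195 = 0 - -26195 = 0 + 26195 = 26195$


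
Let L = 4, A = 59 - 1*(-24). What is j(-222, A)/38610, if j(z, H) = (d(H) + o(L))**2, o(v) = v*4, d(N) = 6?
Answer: 22/1755 ≈ 0.012536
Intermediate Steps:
A = 83 (A = 59 + 24 = 83)
o(v) = 4*v
j(z, H) = 484 (j(z, H) = (6 + 4*4)**2 = (6 + 16)**2 = 22**2 = 484)
j(-222, A)/38610 = 484/38610 = 484*(1/38610) = 22/1755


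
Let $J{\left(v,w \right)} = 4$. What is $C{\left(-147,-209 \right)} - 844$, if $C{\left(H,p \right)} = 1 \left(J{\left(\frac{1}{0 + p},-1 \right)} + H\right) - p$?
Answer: $-778$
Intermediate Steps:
$C{\left(H,p \right)} = 4 + H - p$ ($C{\left(H,p \right)} = 1 \left(4 + H\right) - p = \left(4 + H\right) - p = 4 + H - p$)
$C{\left(-147,-209 \right)} - 844 = \left(4 - 147 - -209\right) - 844 = \left(4 - 147 + 209\right) - 844 = 66 - 844 = -778$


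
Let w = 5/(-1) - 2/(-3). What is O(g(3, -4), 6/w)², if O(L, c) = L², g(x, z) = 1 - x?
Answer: 16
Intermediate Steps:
w = -13/3 (w = 5*(-1) - 2*(-⅓) = -5 + ⅔ = -13/3 ≈ -4.3333)
O(g(3, -4), 6/w)² = ((1 - 1*3)²)² = ((1 - 3)²)² = ((-2)²)² = 4² = 16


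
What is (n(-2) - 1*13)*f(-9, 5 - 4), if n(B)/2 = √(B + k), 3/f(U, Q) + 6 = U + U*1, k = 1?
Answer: 13/8 - I/4 ≈ 1.625 - 0.25*I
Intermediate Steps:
f(U, Q) = 3/(-6 + 2*U) (f(U, Q) = 3/(-6 + (U + U*1)) = 3/(-6 + (U + U)) = 3/(-6 + 2*U))
n(B) = 2*√(1 + B) (n(B) = 2*√(B + 1) = 2*√(1 + B))
(n(-2) - 1*13)*f(-9, 5 - 4) = (2*√(1 - 2) - 1*13)*(3/(2*(-3 - 9))) = (2*√(-1) - 13)*((3/2)/(-12)) = (2*I - 13)*((3/2)*(-1/12)) = (-13 + 2*I)*(-⅛) = 13/8 - I/4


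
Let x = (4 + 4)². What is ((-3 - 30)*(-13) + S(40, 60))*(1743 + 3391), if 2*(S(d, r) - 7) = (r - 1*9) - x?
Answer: 2205053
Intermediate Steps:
x = 64 (x = 8² = 64)
S(d, r) = -59/2 + r/2 (S(d, r) = 7 + ((r - 1*9) - 1*64)/2 = 7 + ((r - 9) - 64)/2 = 7 + ((-9 + r) - 64)/2 = 7 + (-73 + r)/2 = 7 + (-73/2 + r/2) = -59/2 + r/2)
((-3 - 30)*(-13) + S(40, 60))*(1743 + 3391) = ((-3 - 30)*(-13) + (-59/2 + (½)*60))*(1743 + 3391) = (-33*(-13) + (-59/2 + 30))*5134 = (429 + ½)*5134 = (859/2)*5134 = 2205053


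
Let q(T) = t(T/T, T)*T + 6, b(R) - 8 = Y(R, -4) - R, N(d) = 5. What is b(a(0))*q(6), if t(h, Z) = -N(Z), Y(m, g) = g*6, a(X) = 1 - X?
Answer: 408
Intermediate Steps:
Y(m, g) = 6*g
t(h, Z) = -5 (t(h, Z) = -1*5 = -5)
b(R) = -16 - R (b(R) = 8 + (6*(-4) - R) = 8 + (-24 - R) = -16 - R)
q(T) = 6 - 5*T (q(T) = -5*T + 6 = 6 - 5*T)
b(a(0))*q(6) = (-16 - (1 - 1*0))*(6 - 5*6) = (-16 - (1 + 0))*(6 - 30) = (-16 - 1*1)*(-24) = (-16 - 1)*(-24) = -17*(-24) = 408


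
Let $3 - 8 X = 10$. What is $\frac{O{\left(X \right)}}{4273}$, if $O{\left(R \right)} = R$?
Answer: $- \frac{7}{34184} \approx -0.00020477$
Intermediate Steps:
$X = - \frac{7}{8}$ ($X = \frac{3}{8} - \frac{5}{4} = - \frac{7}{8} \approx -0.875$)
$\frac{O{\left(X \right)}}{4273} = - \frac{7}{8 \cdot 4273} = \left(- \frac{7}{8}\right) \frac{1}{4273} = - \frac{7}{34184}$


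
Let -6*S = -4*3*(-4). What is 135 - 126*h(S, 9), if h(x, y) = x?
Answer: 1143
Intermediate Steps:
S = -8 (S = -(-4*3)*(-4)/6 = -(-2)*(-4) = -1/6*48 = -8)
135 - 126*h(S, 9) = 135 - 126*(-8) = 135 + 1008 = 1143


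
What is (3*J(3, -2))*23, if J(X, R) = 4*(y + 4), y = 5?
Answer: 2484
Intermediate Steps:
J(X, R) = 36 (J(X, R) = 4*(5 + 4) = 4*9 = 36)
(3*J(3, -2))*23 = (3*36)*23 = 108*23 = 2484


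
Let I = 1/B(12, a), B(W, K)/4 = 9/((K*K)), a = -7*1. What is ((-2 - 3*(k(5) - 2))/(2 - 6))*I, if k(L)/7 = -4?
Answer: -539/18 ≈ -29.944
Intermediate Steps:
k(L) = -28 (k(L) = 7*(-4) = -28)
a = -7
B(W, K) = 36/K**2 (B(W, K) = 4*(9/((K*K))) = 4*(9/(K**2)) = 4*(9/K**2) = 36/K**2)
I = 49/36 (I = 1/(36/(-7)**2) = 1/(36*(1/49)) = 1/(36/49) = 49/36 ≈ 1.3611)
((-2 - 3*(k(5) - 2))/(2 - 6))*I = ((-2 - 3*(-28 - 2))/(2 - 6))*(49/36) = ((-2 - 3*(-30))/(-4))*(49/36) = ((-2 + 90)*(-1/4))*(49/36) = (88*(-1/4))*(49/36) = -22*49/36 = -539/18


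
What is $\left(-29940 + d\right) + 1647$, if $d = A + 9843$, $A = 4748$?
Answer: $-13702$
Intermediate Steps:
$d = 14591$ ($d = 4748 + 9843 = 14591$)
$\left(-29940 + d\right) + 1647 = \left(-29940 + 14591\right) + 1647 = -15349 + 1647 = -13702$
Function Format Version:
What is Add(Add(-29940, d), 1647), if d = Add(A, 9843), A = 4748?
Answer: -13702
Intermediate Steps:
d = 14591 (d = Add(4748, 9843) = 14591)
Add(Add(-29940, d), 1647) = Add(Add(-29940, 14591), 1647) = Add(-15349, 1647) = -13702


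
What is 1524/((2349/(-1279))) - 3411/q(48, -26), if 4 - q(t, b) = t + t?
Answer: -57104531/72036 ≈ -792.72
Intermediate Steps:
q(t, b) = 4 - 2*t (q(t, b) = 4 - (t + t) = 4 - 2*t)
1524/((2349/(-1279))) - 3411/q(48, -26) = 1524/((2349/(-1279))) - 3411/(4 - 2*48) = 1524/((2349*(-1/1279))) - 3411/(4 - 96) = 1524/(-2349/1279) - 3411/(-92) = 1524*(-1279/2349) - 3411*(-1/92) = -649732/783 + 3411/92 = -57104531/72036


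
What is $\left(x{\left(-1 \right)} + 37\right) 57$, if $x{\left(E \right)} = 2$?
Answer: $2223$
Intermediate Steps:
$\left(x{\left(-1 \right)} + 37\right) 57 = \left(2 + 37\right) 57 = 39 \cdot 57 = 2223$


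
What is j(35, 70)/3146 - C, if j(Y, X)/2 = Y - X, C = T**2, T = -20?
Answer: -629235/1573 ≈ -400.02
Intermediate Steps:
C = 400 (C = (-20)**2 = 400)
j(Y, X) = -2*X + 2*Y (j(Y, X) = 2*(Y - X) = -2*X + 2*Y)
j(35, 70)/3146 - C = (-2*70 + 2*35)/3146 - 1*400 = (-140 + 70)*(1/3146) - 400 = -70*1/3146 - 400 = -35/1573 - 400 = -629235/1573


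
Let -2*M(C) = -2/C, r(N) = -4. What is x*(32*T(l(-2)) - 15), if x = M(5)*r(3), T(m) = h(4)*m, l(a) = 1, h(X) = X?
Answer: -452/5 ≈ -90.400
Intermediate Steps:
M(C) = 1/C (M(C) = -(-1)/C = 1/C)
T(m) = 4*m
x = -⅘ (x = -4/5 = (⅕)*(-4) = -⅘ ≈ -0.80000)
x*(32*T(l(-2)) - 15) = -4*(32*(4*1) - 15)/5 = -4*(32*4 - 15)/5 = -4*(128 - 15)/5 = -⅘*113 = -452/5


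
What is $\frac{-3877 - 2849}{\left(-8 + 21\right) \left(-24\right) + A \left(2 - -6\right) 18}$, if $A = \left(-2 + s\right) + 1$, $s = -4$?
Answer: $\frac{1121}{172} \approx 6.5174$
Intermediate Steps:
$A = -5$ ($A = \left(-2 - 4\right) + 1 = -6 + 1 = -5$)
$\frac{-3877 - 2849}{\left(-8 + 21\right) \left(-24\right) + A \left(2 - -6\right) 18} = \frac{-3877 - 2849}{\left(-8 + 21\right) \left(-24\right) + - 5 \left(2 - -6\right) 18} = - \frac{6726}{13 \left(-24\right) + - 5 \left(2 + 6\right) 18} = - \frac{6726}{-312 + \left(-5\right) 8 \cdot 18} = - \frac{6726}{-312 - 720} = - \frac{6726}{-1032} = \left(-6726\right) \left(- \frac{1}{1032}\right) = \frac{1121}{172}$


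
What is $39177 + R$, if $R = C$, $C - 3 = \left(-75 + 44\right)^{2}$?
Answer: $40141$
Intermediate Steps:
$C = 964$ ($C = 3 + \left(-75 + 44\right)^{2} = 3 + \left(-31\right)^{2} = 3 + 961 = 964$)
$R = 964$
$39177 + R = 39177 + 964 = 40141$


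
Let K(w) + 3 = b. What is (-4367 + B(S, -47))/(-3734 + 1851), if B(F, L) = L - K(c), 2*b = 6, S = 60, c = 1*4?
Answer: 4414/1883 ≈ 2.3441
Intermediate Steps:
c = 4
b = 3 (b = (½)*6 = 3)
K(w) = 0 (K(w) = -3 + 3 = 0)
B(F, L) = L (B(F, L) = L - 1*0 = L + 0 = L)
(-4367 + B(S, -47))/(-3734 + 1851) = (-4367 - 47)/(-3734 + 1851) = -4414/(-1883) = -4414*(-1/1883) = 4414/1883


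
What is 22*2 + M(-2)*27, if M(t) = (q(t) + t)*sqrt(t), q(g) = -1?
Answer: 44 - 81*I*sqrt(2) ≈ 44.0 - 114.55*I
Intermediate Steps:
M(t) = sqrt(t)*(-1 + t) (M(t) = (-1 + t)*sqrt(t) = sqrt(t)*(-1 + t))
22*2 + M(-2)*27 = 22*2 + (sqrt(-2)*(-1 - 2))*27 = 44 + ((I*sqrt(2))*(-3))*27 = 44 - 3*I*sqrt(2)*27 = 44 - 81*I*sqrt(2)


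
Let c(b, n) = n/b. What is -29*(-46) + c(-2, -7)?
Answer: 2675/2 ≈ 1337.5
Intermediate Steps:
-29*(-46) + c(-2, -7) = -29*(-46) - 7/(-2) = 1334 - 7*(-½) = 1334 + 7/2 = 2675/2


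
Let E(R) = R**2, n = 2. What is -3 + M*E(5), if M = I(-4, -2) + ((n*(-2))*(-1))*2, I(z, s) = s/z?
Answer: 419/2 ≈ 209.50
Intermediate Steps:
M = 17/2 (M = -2/(-4) + ((2*(-2))*(-1))*2 = -2*(-1/4) - 4*(-1)*2 = 1/2 + 4*2 = 1/2 + 8 = 17/2 ≈ 8.5000)
-3 + M*E(5) = -3 + (17/2)*5**2 = -3 + (17/2)*25 = -3 + 425/2 = 419/2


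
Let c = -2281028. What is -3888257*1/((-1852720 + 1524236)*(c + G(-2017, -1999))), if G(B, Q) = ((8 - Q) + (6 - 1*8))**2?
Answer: 3888257/571232690548 ≈ 6.8068e-6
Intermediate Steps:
G(B, Q) = (6 - Q)**2 (G(B, Q) = ((8 - Q) + (6 - 8))**2 = ((8 - Q) - 2)**2 = (6 - Q)**2)
-3888257*1/((-1852720 + 1524236)*(c + G(-2017, -1999))) = -3888257*1/((-2281028 + (-6 - 1999)**2)*(-1852720 + 1524236)) = -3888257*(-1/(328484*(-2281028 + (-2005)**2))) = -3888257*(-1/(328484*(-2281028 + 4020025))) = -3888257/((-328484*1738997)) = -3888257/(-571232690548) = -3888257*(-1/571232690548) = 3888257/571232690548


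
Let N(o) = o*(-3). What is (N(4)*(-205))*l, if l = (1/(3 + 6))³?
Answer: 820/243 ≈ 3.3745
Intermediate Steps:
N(o) = -3*o
l = 1/729 (l = (1/9)³ = (⅑)³ = 1/729 ≈ 0.0013717)
(N(4)*(-205))*l = (-3*4*(-205))*(1/729) = -12*(-205)*(1/729) = 2460*(1/729) = 820/243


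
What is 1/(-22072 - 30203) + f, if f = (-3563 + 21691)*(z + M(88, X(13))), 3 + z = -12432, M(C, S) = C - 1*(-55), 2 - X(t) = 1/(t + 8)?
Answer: -11648405630401/52275 ≈ -2.2283e+8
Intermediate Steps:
X(t) = 2 - 1/(8 + t) (X(t) = 2 - 1/(t + 8) = 2 - 1/(8 + t))
M(C, S) = 55 + C (M(C, S) = C + 55 = 55 + C)
z = -12435 (z = -3 - 12432 = -12435)
f = -222829376 (f = (-3563 + 21691)*(-12435 + (55 + 88)) = 18128*(-12435 + 143) = 18128*(-12292) = -222829376)
1/(-22072 - 30203) + f = 1/(-22072 - 30203) - 222829376 = 1/(-52275) - 222829376 = -1/52275 - 222829376 = -11648405630401/52275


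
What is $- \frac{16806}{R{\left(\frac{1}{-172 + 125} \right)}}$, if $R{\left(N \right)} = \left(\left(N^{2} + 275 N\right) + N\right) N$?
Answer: $- \frac{1744849338}{12971} \approx -1.3452 \cdot 10^{5}$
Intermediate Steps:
$R{\left(N \right)} = N \left(N^{2} + 276 N\right)$ ($R{\left(N \right)} = \left(N^{2} + 276 N\right) N = N \left(N^{2} + 276 N\right)$)
$- \frac{16806}{R{\left(\frac{1}{-172 + 125} \right)}} = - \frac{16806}{\left(\frac{1}{-172 + 125}\right)^{2} \left(276 + \frac{1}{-172 + 125}\right)} = - \frac{16806}{\left(\frac{1}{-47}\right)^{2} \left(276 + \frac{1}{-47}\right)} = - \frac{16806}{\left(- \frac{1}{47}\right)^{2} \left(276 - \frac{1}{47}\right)} = - \frac{16806}{\frac{1}{2209} \cdot \frac{12971}{47}} = - \frac{16806}{\frac{12971}{103823}} = \left(-16806\right) \frac{103823}{12971} = - \frac{1744849338}{12971}$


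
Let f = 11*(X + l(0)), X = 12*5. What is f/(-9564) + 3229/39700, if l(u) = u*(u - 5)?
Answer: 390013/31640900 ≈ 0.012326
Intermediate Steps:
l(u) = u*(-5 + u)
X = 60
f = 660 (f = 11*(60 + 0*(-5 + 0)) = 11*(60 + 0*(-5)) = 11*(60 + 0) = 11*60 = 660)
f/(-9564) + 3229/39700 = 660/(-9564) + 3229/39700 = 660*(-1/9564) + 3229*(1/39700) = -55/797 + 3229/39700 = 390013/31640900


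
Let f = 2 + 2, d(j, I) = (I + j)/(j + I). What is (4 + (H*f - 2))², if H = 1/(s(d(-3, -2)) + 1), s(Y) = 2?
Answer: 100/9 ≈ 11.111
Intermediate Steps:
d(j, I) = 1 (d(j, I) = (I + j)/(I + j) = 1)
H = ⅓ (H = 1/(2 + 1) = 1/3 = ⅓ ≈ 0.33333)
f = 4
(4 + (H*f - 2))² = (4 + ((⅓)*4 - 2))² = (4 + (4/3 - 2))² = (4 - ⅔)² = (10/3)² = 100/9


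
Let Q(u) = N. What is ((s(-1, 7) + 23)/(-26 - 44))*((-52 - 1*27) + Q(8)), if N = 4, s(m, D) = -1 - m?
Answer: 345/14 ≈ 24.643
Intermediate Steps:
Q(u) = 4
((s(-1, 7) + 23)/(-26 - 44))*((-52 - 1*27) + Q(8)) = (((-1 - 1*(-1)) + 23)/(-26 - 44))*((-52 - 1*27) + 4) = (((-1 + 1) + 23)/(-70))*((-52 - 27) + 4) = ((0 + 23)*(-1/70))*(-79 + 4) = (23*(-1/70))*(-75) = -23/70*(-75) = 345/14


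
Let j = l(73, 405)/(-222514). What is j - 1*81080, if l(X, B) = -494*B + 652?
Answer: -9020617851/111257 ≈ -81079.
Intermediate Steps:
l(X, B) = 652 - 494*B
j = 99709/111257 (j = (652 - 494*405)/(-222514) = (652 - 200070)*(-1/222514) = -199418*(-1/222514) = 99709/111257 ≈ 0.89620)
j - 1*81080 = 99709/111257 - 1*81080 = 99709/111257 - 81080 = -9020617851/111257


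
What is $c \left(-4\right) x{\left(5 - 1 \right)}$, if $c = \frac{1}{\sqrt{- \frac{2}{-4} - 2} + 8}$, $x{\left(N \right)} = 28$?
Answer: $- \frac{1792}{131} + \frac{112 i \sqrt{6}}{131} \approx -13.679 + 2.0942 i$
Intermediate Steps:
$c = \frac{1}{8 + \frac{i \sqrt{6}}{2}}$ ($c = \frac{1}{\sqrt{\left(-2\right) \left(- \frac{1}{4}\right) - 2} + 8} = \frac{1}{\sqrt{\frac{1}{2} - 2} + 8} = \frac{1}{\sqrt{- \frac{3}{2}} + 8} = \frac{1}{\frac{i \sqrt{6}}{2} + 8} = \frac{1}{8 + \frac{i \sqrt{6}}{2}} \approx 0.12214 - 0.018698 i$)
$c \left(-4\right) x{\left(5 - 1 \right)} = \left(\frac{16}{131} - \frac{i \sqrt{6}}{131}\right) \left(-4\right) 28 = \left(- \frac{64}{131} + \frac{4 i \sqrt{6}}{131}\right) 28 = - \frac{1792}{131} + \frac{112 i \sqrt{6}}{131}$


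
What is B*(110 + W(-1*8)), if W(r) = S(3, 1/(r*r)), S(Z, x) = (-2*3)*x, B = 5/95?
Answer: 3517/608 ≈ 5.7845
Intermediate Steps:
B = 1/19 (B = 5*(1/95) = 1/19 ≈ 0.052632)
S(Z, x) = -6*x
W(r) = -6/r**2 (W(r) = -6/(r*r) = -6/r**2)
B*(110 + W(-1*8)) = (110 - 6/(-1*8)**2)/19 = (110 - 6/(-8)**2)/19 = (110 - 6*1/64)/19 = (110 - 3/32)/19 = (1/19)*(3517/32) = 3517/608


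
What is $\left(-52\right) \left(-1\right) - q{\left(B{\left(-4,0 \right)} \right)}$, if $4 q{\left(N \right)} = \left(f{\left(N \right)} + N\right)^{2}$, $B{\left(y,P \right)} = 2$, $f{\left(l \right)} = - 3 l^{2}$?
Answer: $27$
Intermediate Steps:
$q{\left(N \right)} = \frac{\left(N - 3 N^{2}\right)^{2}}{4}$ ($q{\left(N \right)} = \frac{\left(- 3 N^{2} + N\right)^{2}}{4} = \frac{\left(N - 3 N^{2}\right)^{2}}{4}$)
$\left(-52\right) \left(-1\right) - q{\left(B{\left(-4,0 \right)} \right)} = \left(-52\right) \left(-1\right) - \frac{2^{2} \left(-1 + 3 \cdot 2\right)^{2}}{4} = 52 - \frac{1}{4} \cdot 4 \left(-1 + 6\right)^{2} = 52 - \frac{1}{4} \cdot 4 \cdot 5^{2} = 52 - \frac{1}{4} \cdot 4 \cdot 25 = 52 - 25 = 27$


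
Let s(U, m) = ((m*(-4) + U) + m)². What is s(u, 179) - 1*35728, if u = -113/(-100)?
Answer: 2514286569/10000 ≈ 2.5143e+5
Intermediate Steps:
u = 113/100 (u = -113*(-1/100) = 113/100 ≈ 1.1300)
s(U, m) = (U - 3*m)² (s(U, m) = ((-4*m + U) + m)² = ((U - 4*m) + m)² = (U - 3*m)²)
s(u, 179) - 1*35728 = (113/100 - 3*179)² - 1*35728 = (113/100 - 537)² - 35728 = (-53587/100)² - 35728 = 2871566569/10000 - 35728 = 2514286569/10000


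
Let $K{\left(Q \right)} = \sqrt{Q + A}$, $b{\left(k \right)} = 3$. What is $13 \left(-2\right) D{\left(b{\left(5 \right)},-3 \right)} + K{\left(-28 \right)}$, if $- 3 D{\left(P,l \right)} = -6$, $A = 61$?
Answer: $-52 + \sqrt{33} \approx -46.255$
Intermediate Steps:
$D{\left(P,l \right)} = 2$ ($D{\left(P,l \right)} = \left(- \frac{1}{3}\right) \left(-6\right) = 2$)
$K{\left(Q \right)} = \sqrt{61 + Q}$ ($K{\left(Q \right)} = \sqrt{Q + 61} = \sqrt{61 + Q}$)
$13 \left(-2\right) D{\left(b{\left(5 \right)},-3 \right)} + K{\left(-28 \right)} = 13 \left(-2\right) 2 + \sqrt{61 - 28} = \left(-26\right) 2 + \sqrt{33} = -52 + \sqrt{33}$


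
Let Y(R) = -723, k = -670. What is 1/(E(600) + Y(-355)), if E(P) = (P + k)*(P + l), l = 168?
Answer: -1/54483 ≈ -1.8354e-5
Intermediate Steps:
E(P) = (-670 + P)*(168 + P) (E(P) = (P - 670)*(P + 168) = (-670 + P)*(168 + P))
1/(E(600) + Y(-355)) = 1/((-112560 + 600² - 502*600) - 723) = 1/((-112560 + 360000 - 301200) - 723) = 1/(-53760 - 723) = 1/(-54483) = -1/54483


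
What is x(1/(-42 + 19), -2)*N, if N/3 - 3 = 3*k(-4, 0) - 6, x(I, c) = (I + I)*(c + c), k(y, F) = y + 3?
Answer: -144/23 ≈ -6.2609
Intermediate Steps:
k(y, F) = 3 + y
x(I, c) = 4*I*c (x(I, c) = (2*I)*(2*c) = 4*I*c)
N = -18 (N = 9 + 3*(3*(3 - 4) - 6) = 9 + 3*(3*(-1) - 6) = 9 + 3*(-3 - 6) = 9 + 3*(-9) = 9 - 27 = -18)
x(1/(-42 + 19), -2)*N = (4*(-2)/(-42 + 19))*(-18) = (4*(-2)/(-23))*(-18) = (4*(-1/23)*(-2))*(-18) = (8/23)*(-18) = -144/23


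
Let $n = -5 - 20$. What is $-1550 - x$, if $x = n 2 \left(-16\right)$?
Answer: $-2350$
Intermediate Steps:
$n = -25$ ($n = -5 - 20 = -25$)
$x = 800$ ($x = \left(-25\right) 2 \left(-16\right) = \left(-50\right) \left(-16\right) = 800$)
$-1550 - x = -1550 - 800 = -2350$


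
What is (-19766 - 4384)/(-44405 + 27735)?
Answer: 2415/1667 ≈ 1.4487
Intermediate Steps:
(-19766 - 4384)/(-44405 + 27735) = -24150/(-16670) = -24150*(-1/16670) = 2415/1667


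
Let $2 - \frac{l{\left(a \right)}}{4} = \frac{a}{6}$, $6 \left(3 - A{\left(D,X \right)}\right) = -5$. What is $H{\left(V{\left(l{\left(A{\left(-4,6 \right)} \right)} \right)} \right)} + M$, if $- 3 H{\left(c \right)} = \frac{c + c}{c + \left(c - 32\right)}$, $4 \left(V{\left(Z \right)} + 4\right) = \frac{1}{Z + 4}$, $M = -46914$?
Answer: $- \frac{955780273}{20373} \approx -46914.0$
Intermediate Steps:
$A{\left(D,X \right)} = \frac{23}{6}$ ($A{\left(D,X \right)} = 3 - - \frac{5}{6} = 3 + \frac{5}{6} = \frac{23}{6}$)
$l{\left(a \right)} = 8 - \frac{2 a}{3}$ ($l{\left(a \right)} = 8 - 4 \frac{a}{6} = 8 - \frac{2 a}{3}$)
$V{\left(Z \right)} = -4 + \frac{1}{4 \left(4 + Z\right)}$ ($V{\left(Z \right)} = -4 + \frac{1}{4 \left(Z + 4\right)} = -4 + \frac{1}{4 \left(4 + Z\right)}$)
$H{\left(c \right)} = - \frac{2 c}{3 \left(-32 + 2 c\right)}$ ($H{\left(c \right)} = - \frac{\left(c + c\right) \frac{1}{c + \left(c - 32\right)}}{3} = - \frac{2 c \frac{1}{c + \left(-32 + c\right)}}{3} = - \frac{2 c \frac{1}{-32 + 2 c}}{3} = - \frac{2 c}{3 \left(-32 + 2 c\right)}$)
$H{\left(V{\left(l{\left(A{\left(-4,6 \right)} \right)} \right)} \right)} + M = - \frac{\frac{1}{4} \frac{1}{4 + \left(8 - \frac{23}{9}\right)} \left(-63 - 16 \left(8 - \frac{23}{9}\right)\right)}{-48 + 3 \frac{-63 - 16 \left(8 - \frac{23}{9}\right)}{4 \left(4 + \left(8 - \frac{23}{9}\right)\right)}} - 46914 = - \frac{\frac{1}{4} \frac{1}{4 + \frac{49}{9}} \left(-63 - \frac{784}{9}\right)}{-48 + 3 \frac{-63 - \frac{784}{9}}{4 \left(4 + \frac{49}{9}\right)}} - 46914 = - \frac{\frac{1}{4} \frac{1}{\frac{85}{9}} \left(-63 - \frac{784}{9}\right)}{-48 + 3 \frac{-63 - \frac{784}{9}}{4 \cdot \frac{85}{9}}} - 46914 = - \frac{\frac{1}{4} \cdot \frac{9}{85} \left(- \frac{1351}{9}\right)}{-48 + 3 \cdot \frac{1}{4} \cdot \frac{9}{85} \left(- \frac{1351}{9}\right)} - 46914 = \left(-1\right) \left(- \frac{1351}{340}\right) \frac{1}{-48 + 3 \left(- \frac{1351}{340}\right)} - 46914 = \left(-1\right) \left(- \frac{1351}{340}\right) \frac{1}{-48 - \frac{4053}{340}} - 46914 = \left(-1\right) \left(- \frac{1351}{340}\right) \frac{1}{- \frac{20373}{340}} - 46914 = \left(-1\right) \left(- \frac{1351}{340}\right) \left(- \frac{340}{20373}\right) - 46914 = - \frac{1351}{20373} - 46914 = - \frac{955780273}{20373}$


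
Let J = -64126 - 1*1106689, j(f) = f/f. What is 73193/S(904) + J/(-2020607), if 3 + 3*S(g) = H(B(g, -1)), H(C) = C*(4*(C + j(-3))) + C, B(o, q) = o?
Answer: 1425402146656/2204738854089 ≈ 0.64652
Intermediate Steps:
j(f) = 1
J = -1170815 (J = -64126 - 1106689 = -1170815)
H(C) = C + C*(4 + 4*C) (H(C) = C*(4*(C + 1)) + C = C*(4*(1 + C)) + C = C*(4 + 4*C) + C = C + C*(4 + 4*C))
S(g) = -1 + g*(5 + 4*g)/3 (S(g) = -1 + (g*(5 + 4*g))/3 = -1 + g*(5 + 4*g)/3)
73193/S(904) + J/(-2020607) = 73193/(-1 + (1/3)*904*(5 + 4*904)) - 1170815/(-2020607) = 73193/(-1 + (1/3)*904*(5 + 3616)) - 1170815*(-1/2020607) = 73193/(-1 + (1/3)*904*3621) + 1170815/2020607 = 73193/(-1 + 1091128) + 1170815/2020607 = 73193/1091127 + 1170815/2020607 = 1425402146656/2204738854089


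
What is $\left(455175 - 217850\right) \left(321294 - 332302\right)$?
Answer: $-2612473600$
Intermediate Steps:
$\left(455175 - 217850\right) \left(321294 - 332302\right) = 237325 \left(-11008\right) = -2612473600$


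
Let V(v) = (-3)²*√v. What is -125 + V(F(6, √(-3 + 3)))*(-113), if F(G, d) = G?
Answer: -125 - 1017*√6 ≈ -2616.1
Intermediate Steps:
V(v) = 9*√v
-125 + V(F(6, √(-3 + 3)))*(-113) = -125 + (9*√6)*(-113) = -125 - 1017*√6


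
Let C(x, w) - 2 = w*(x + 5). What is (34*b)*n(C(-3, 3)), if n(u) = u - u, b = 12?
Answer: 0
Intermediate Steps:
C(x, w) = 2 + w*(5 + x) (C(x, w) = 2 + w*(x + 5) = 2 + w*(5 + x))
n(u) = 0
(34*b)*n(C(-3, 3)) = (34*12)*0 = 408*0 = 0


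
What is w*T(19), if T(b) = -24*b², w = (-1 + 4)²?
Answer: -77976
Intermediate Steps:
w = 9 (w = 3² = 9)
w*T(19) = 9*(-24*19²) = 9*(-24*361) = 9*(-8664) = -77976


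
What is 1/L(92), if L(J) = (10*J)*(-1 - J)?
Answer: -1/85560 ≈ -1.1688e-5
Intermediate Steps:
L(J) = 10*J*(-1 - J)
1/L(92) = 1/(-10*92*(1 + 92)) = 1/(-10*92*93) = 1/(-85560) = -1/85560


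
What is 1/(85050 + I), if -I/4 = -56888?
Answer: 1/312602 ≈ 3.1990e-6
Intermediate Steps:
I = 227552 (I = -4*(-56888) = 227552)
1/(85050 + I) = 1/(85050 + 227552) = 1/312602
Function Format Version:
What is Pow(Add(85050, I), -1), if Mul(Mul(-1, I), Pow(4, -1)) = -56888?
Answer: Rational(1, 312602) ≈ 3.1990e-6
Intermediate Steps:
I = 227552 (I = Mul(-4, -56888) = 227552)
Pow(Add(85050, I), -1) = Pow(Add(85050, 227552), -1) = Pow(312602, -1) = Rational(1, 312602)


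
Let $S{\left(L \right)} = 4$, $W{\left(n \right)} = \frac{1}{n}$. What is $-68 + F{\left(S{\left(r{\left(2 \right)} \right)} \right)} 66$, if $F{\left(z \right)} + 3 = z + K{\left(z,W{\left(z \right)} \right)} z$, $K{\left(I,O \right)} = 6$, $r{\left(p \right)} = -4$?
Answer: $1582$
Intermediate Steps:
$F{\left(z \right)} = -3 + 7 z$ ($F{\left(z \right)} = -3 + \left(z + 6 z\right) = -3 + 7 z$)
$-68 + F{\left(S{\left(r{\left(2 \right)} \right)} \right)} 66 = -68 + \left(-3 + 7 \cdot 4\right) 66 = -68 + \left(-3 + 28\right) 66 = -68 + 25 \cdot 66 = -68 + 1650 = 1582$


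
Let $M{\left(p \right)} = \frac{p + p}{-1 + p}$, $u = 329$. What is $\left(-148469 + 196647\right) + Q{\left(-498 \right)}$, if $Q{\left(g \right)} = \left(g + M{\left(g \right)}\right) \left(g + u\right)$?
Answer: $\frac{65869336}{499} \approx 1.32 \cdot 10^{5}$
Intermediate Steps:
$M{\left(p \right)} = \frac{2 p}{-1 + p}$
$Q{\left(g \right)} = \left(329 + g\right) \left(g + \frac{2 g}{-1 + g}\right)$ ($Q{\left(g \right)} = \left(g + \frac{2 g}{-1 + g}\right) \left(g + 329\right) = \left(g + \frac{2 g}{-1 + g}\right) \left(329 + g\right) = \left(329 + g\right) \left(g + \frac{2 g}{-1 + g}\right)$)
$\left(-148469 + 196647\right) + Q{\left(-498 \right)} = \left(-148469 + 196647\right) - \frac{498 \left(329 + \left(-498\right)^{2} + 330 \left(-498\right)\right)}{-1 - 498} = 48178 - \frac{498 \left(329 + 248004 - 164340\right)}{-499} = 48178 - \left(- \frac{498}{499}\right) 83993 = 48178 + \frac{41828514}{499} = \frac{65869336}{499}$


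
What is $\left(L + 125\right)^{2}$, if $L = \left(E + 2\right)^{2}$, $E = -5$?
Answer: $17956$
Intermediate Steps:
$L = 9$ ($L = \left(-5 + 2\right)^{2} = \left(-3\right)^{2} = 9$)
$\left(L + 125\right)^{2} = \left(9 + 125\right)^{2} = 134^{2} = 17956$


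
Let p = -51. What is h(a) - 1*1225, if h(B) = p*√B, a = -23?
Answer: -1225 - 51*I*√23 ≈ -1225.0 - 244.59*I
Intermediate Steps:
h(B) = -51*√B
h(a) - 1*1225 = -51*I*√23 - 1*1225 = -51*I*√23 - 1225 = -1225 - 51*I*√23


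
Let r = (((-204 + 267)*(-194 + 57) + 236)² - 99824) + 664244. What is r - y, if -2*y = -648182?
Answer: 70716354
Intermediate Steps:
y = 324091 (y = -½*(-648182) = 324091)
r = 71040445 (r = ((63*(-137) + 236)² - 99824) + 664244 = ((-8631 + 236)² - 99824) + 664244 = ((-8395)² - 99824) + 664244 = (70476025 - 99824) + 664244 = 70376201 + 664244 = 71040445)
r - y = 71040445 - 1*324091 = 71040445 - 324091 = 70716354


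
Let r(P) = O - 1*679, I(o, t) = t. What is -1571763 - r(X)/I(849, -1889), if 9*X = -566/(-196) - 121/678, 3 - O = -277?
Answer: -2969060706/1889 ≈ -1.5718e+6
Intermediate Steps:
O = 280 (O = 3 - 1*(-277) = 3 + 277 = 280)
X = 45004/149499 (X = (-566/(-196) - 121/678)/9 = (-566*(-1/196) - 121*1/678)/9 = (283/98 - 121/678)/9 = (⅑)*(45004/16611) = 45004/149499 ≈ 0.30103)
r(P) = -399 (r(P) = 280 - 1*679 = 280 - 679 = -399)
-1571763 - r(X)/I(849, -1889) = -1571763 - (-399)/(-1889) = -1571763 - (-399)*(-1)/1889 = -1571763 - 1*399/1889 = -1571763 - 399/1889 = -2969060706/1889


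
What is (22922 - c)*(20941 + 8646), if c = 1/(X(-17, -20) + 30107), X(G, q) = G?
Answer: 20406833779673/30090 ≈ 6.7819e+8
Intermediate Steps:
c = 1/30090 (c = 1/(-17 + 30107) = 1/30090 ≈ 3.3234e-5)
(22922 - c)*(20941 + 8646) = (22922 - 1*1/30090)*(20941 + 8646) = (22922 - 1/30090)*29587 = (689722979/30090)*29587 = 20406833779673/30090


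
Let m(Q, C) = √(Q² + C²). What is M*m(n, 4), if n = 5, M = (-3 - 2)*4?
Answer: -20*√41 ≈ -128.06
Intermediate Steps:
M = -20 (M = -5*4 = -20)
m(Q, C) = √(C² + Q²)
M*m(n, 4) = -20*√(4² + 5²) = -20*√(16 + 25) = -20*√41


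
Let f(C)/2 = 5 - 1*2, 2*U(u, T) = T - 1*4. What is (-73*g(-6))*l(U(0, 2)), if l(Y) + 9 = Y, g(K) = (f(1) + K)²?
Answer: 0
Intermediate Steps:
U(u, T) = -2 + T/2 (U(u, T) = (T - 1*4)/2 = (T - 4)/2 = (-4 + T)/2 = -2 + T/2)
f(C) = 6 (f(C) = 2*(5 - 1*2) = 2*(5 - 2) = 2*3 = 6)
g(K) = (6 + K)²
l(Y) = -9 + Y
(-73*g(-6))*l(U(0, 2)) = (-73*(6 - 6)²)*(-9 + (-2 + (½)*2)) = (-73*0²)*(-9 + (-2 + 1)) = (-73*0)*(-9 - 1) = 0*(-10) = 0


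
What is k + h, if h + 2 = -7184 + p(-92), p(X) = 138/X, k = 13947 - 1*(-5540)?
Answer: 24599/2 ≈ 12300.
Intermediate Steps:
k = 19487 (k = 13947 + 5540 = 19487)
h = -14375/2 (h = -2 + (-7184 + 138/(-92)) = -2 + (-7184 + 138*(-1/92)) = -2 + (-7184 - 3/2) = -2 - 14371/2 = -14375/2 ≈ -7187.5)
k + h = 19487 - 14375/2 = 24599/2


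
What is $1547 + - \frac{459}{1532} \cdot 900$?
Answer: $\frac{489226}{383} \approx 1277.4$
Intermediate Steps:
$1547 + - \frac{459}{1532} \cdot 900 = 1547 + \left(-459\right) \frac{1}{1532} \cdot 900 = 1547 - \frac{103275}{383} = \frac{489226}{383}$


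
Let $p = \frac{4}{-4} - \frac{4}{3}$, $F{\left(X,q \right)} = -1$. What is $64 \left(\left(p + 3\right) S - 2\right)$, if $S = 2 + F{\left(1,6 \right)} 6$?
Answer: $- \frac{896}{3} \approx -298.67$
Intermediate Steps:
$p = - \frac{7}{3}$ ($p = 4 \left(- \frac{1}{4}\right) - \frac{4}{3} = -1 - \frac{4}{3} = - \frac{7}{3} \approx -2.3333$)
$S = -4$ ($S = 2 - 6 = -4$)
$64 \left(\left(p + 3\right) S - 2\right) = 64 \left(\left(- \frac{7}{3} + 3\right) \left(-4\right) - 2\right) = 64 \left(\frac{2}{3} \left(-4\right) - 2\right) = 64 \left(- \frac{8}{3} - 2\right) = 64 \left(- \frac{14}{3}\right) = - \frac{896}{3}$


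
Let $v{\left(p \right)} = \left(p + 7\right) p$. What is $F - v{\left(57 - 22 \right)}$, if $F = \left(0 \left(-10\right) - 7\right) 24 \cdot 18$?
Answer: $-4494$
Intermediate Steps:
$v{\left(p \right)} = p \left(7 + p\right)$ ($v{\left(p \right)} = \left(7 + p\right) p = p \left(7 + p\right)$)
$F = -3024$ ($F = \left(0 - 7\right) 24 \cdot 18 = \left(-7\right) 24 \cdot 18 = \left(-168\right) 18 = -3024$)
$F - v{\left(57 - 22 \right)} = -3024 - \left(57 - 22\right) \left(7 + \left(57 - 22\right)\right) = -3024 - 35 \left(7 + 35\right) = -3024 - 35 \cdot 42 = -3024 - 1470 = -4494$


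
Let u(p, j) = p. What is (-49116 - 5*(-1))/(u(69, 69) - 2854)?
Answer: 49111/2785 ≈ 17.634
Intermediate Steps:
(-49116 - 5*(-1))/(u(69, 69) - 2854) = (-49116 - 5*(-1))/(69 - 2854) = (-49116 + 5)/(-2785) = -49111*(-1/2785) = 49111/2785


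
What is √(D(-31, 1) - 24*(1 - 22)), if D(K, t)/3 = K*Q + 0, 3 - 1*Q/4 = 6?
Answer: 18*√5 ≈ 40.249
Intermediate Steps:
Q = -12 (Q = 12 - 4*6 = 12 - 24 = -12)
D(K, t) = -36*K (D(K, t) = 3*(K*(-12) + 0) = 3*(-12*K + 0) = 3*(-12*K) = -36*K)
√(D(-31, 1) - 24*(1 - 22)) = √(-36*(-31) - 24*(1 - 22)) = √(1116 - 24*(-21)) = √(1116 + 504) = √1620 = 18*√5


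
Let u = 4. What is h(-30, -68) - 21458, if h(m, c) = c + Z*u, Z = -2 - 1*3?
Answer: -21546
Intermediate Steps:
Z = -5 (Z = -2 - 3 = -5)
h(m, c) = -20 + c (h(m, c) = c - 5*4 = c - 20 = -20 + c)
h(-30, -68) - 21458 = (-20 - 68) - 21458 = -88 - 21458 = -21546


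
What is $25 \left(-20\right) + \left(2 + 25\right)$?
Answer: $-473$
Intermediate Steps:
$25 \left(-20\right) + \left(2 + 25\right) = -500 + 27 = -473$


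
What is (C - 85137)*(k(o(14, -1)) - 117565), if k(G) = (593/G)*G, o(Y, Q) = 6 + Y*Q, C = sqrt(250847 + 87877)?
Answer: 9890567460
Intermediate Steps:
C = 582 (C = sqrt(338724) = 582)
o(Y, Q) = 6 + Q*Y
k(G) = 593
(C - 85137)*(k(o(14, -1)) - 117565) = (582 - 85137)*(593 - 117565) = -84555*(-116972) = 9890567460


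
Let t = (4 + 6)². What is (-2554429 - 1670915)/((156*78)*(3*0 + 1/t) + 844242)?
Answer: -8802800/1759091 ≈ -5.0042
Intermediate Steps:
t = 100 (t = 10² = 100)
(-2554429 - 1670915)/((156*78)*(3*0 + 1/t) + 844242) = (-2554429 - 1670915)/((156*78)*(3*0 + 1/100) + 844242) = -4225344/(12168*(0 + 1/100) + 844242) = -4225344/(12168*(1/100) + 844242) = -4225344/(3042/25 + 844242) = -4225344/21109092/25 = -4225344*25/21109092 = -8802800/1759091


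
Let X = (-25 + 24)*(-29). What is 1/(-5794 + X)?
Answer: -1/5765 ≈ -0.00017346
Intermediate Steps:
X = 29 (X = -1*(-29) = 29)
1/(-5794 + X) = 1/(-5794 + 29) = 1/(-5765) = -1/5765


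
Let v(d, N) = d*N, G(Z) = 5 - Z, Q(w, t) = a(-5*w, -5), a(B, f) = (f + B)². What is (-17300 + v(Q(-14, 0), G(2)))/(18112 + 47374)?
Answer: -4625/65486 ≈ -0.070626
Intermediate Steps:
a(B, f) = (B + f)²
Q(w, t) = (-5 - 5*w)² (Q(w, t) = (-5*w - 5)² = (-5 - 5*w)²)
v(d, N) = N*d
(-17300 + v(Q(-14, 0), G(2)))/(18112 + 47374) = (-17300 + (5 - 1*2)*(25*(1 - 14)²))/(18112 + 47374) = (-17300 + (5 - 2)*(25*(-13)²))/65486 = (-17300 + 3*(25*169))*(1/65486) = (-17300 + 3*4225)*(1/65486) = (-17300 + 12675)*(1/65486) = -4625*1/65486 = -4625/65486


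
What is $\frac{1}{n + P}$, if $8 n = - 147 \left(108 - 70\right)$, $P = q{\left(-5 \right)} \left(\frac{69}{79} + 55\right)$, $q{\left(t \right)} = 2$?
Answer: $- \frac{316}{185335} \approx -0.001705$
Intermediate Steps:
$P = \frac{8828}{79}$ ($P = 2 \left(\frac{69}{79} + 55\right) = 2 \cdot \frac{4414}{79} = \frac{8828}{79} \approx 111.75$)
$n = - \frac{2793}{4}$ ($n = \frac{\left(-147\right) \left(108 - 70\right)}{8} = \frac{\left(-147\right) 38}{8} = \frac{1}{8} \left(-5586\right) = - \frac{2793}{4} \approx -698.25$)
$\frac{1}{n + P} = \frac{1}{- \frac{2793}{4} + \frac{8828}{79}} = \frac{1}{- \frac{185335}{316}} = - \frac{316}{185335}$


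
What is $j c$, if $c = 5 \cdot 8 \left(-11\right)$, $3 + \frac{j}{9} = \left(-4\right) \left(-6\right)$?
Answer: $-83160$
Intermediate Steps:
$j = 189$ ($j = -27 + 9 \left(\left(-4\right) \left(-6\right)\right) = -27 + 9 \cdot 24 = -27 + 216 = 189$)
$c = -440$ ($c = 40 \left(-11\right) = -440$)
$j c = 189 \left(-440\right) = -83160$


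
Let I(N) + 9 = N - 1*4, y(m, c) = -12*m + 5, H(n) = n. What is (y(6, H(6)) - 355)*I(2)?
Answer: 4642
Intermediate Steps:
y(m, c) = 5 - 12*m
I(N) = -13 + N (I(N) = -9 + (N - 1*4) = -9 + (N - 4) = -9 + (-4 + N) = -13 + N)
(y(6, H(6)) - 355)*I(2) = ((5 - 12*6) - 355)*(-13 + 2) = ((5 - 72) - 355)*(-11) = (-67 - 355)*(-11) = -422*(-11) = 4642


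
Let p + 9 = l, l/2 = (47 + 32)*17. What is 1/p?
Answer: 1/2677 ≈ 0.00037355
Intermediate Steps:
l = 2686 (l = 2*((47 + 32)*17) = 2*(79*17) = 2*1343 = 2686)
p = 2677 (p = -9 + 2686 = 2677)
1/p = 1/2677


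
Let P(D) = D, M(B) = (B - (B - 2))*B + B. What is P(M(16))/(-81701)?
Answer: -48/81701 ≈ -0.00058751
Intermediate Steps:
M(B) = 3*B (M(B) = (B - (-2 + B))*B + B = (B + (2 - B))*B + B = 2*B + B = 3*B)
P(M(16))/(-81701) = (3*16)/(-81701) = 48*(-1/81701) = -48/81701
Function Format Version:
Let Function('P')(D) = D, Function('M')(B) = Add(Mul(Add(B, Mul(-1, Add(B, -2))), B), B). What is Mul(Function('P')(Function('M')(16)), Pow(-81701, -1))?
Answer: Rational(-48, 81701) ≈ -0.00058751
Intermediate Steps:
Function('M')(B) = Mul(3, B) (Function('M')(B) = Add(Mul(Add(B, Mul(-1, Add(-2, B))), B), B) = Add(Mul(Add(B, Add(2, Mul(-1, B))), B), B) = Add(Mul(2, B), B) = Mul(3, B))
Mul(Function('P')(Function('M')(16)), Pow(-81701, -1)) = Mul(Mul(3, 16), Pow(-81701, -1)) = Mul(48, Rational(-1, 81701)) = Rational(-48, 81701)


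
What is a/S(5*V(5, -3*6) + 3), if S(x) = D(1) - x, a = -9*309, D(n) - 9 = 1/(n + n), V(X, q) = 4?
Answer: 206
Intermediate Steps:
D(n) = 9 + 1/(2*n) (D(n) = 9 + 1/(n + n) = 9 + 1/(2*n))
a = -2781
S(x) = 19/2 - x (S(x) = (9 + (1/2)/1) - x = (9 + (1/2)*1) - x = (9 + 1/2) - x = 19/2 - x)
a/S(5*V(5, -3*6) + 3) = -2781/(19/2 - (5*4 + 3)) = -2781/(19/2 - (20 + 3)) = -2781/(19/2 - 1*23) = -2781/(19/2 - 23) = -2781/(-27/2) = -2781*(-2/27) = 206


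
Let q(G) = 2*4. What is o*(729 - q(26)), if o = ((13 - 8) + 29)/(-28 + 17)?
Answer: -24514/11 ≈ -2228.5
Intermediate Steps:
q(G) = 8
o = -34/11 (o = (5 + 29)/(-11) = 34*(-1/11) = -34/11 ≈ -3.0909)
o*(729 - q(26)) = -34*(729 - 1*8)/11 = -34*(729 - 8)/11 = -34/11*721 = -24514/11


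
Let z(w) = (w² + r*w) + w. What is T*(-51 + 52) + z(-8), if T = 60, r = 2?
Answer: 100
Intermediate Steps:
z(w) = w² + 3*w (z(w) = (w² + 2*w) + w = w² + 3*w)
T*(-51 + 52) + z(-8) = 60*(-51 + 52) - 8*(3 - 8) = 60*1 - 8*(-5) = 60 + 40 = 100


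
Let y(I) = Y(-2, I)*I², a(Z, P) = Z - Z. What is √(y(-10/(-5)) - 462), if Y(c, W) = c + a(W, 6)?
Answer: I*√470 ≈ 21.679*I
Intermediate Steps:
a(Z, P) = 0
Y(c, W) = c (Y(c, W) = c + 0 = c)
y(I) = -2*I²
√(y(-10/(-5)) - 462) = √(-2*(-10/(-5))² - 462) = √(-2*(-10*(-⅕))² - 462) = √(-2*2² - 462) = √(-2*4 - 462) = √(-8 - 462) = √(-470) = I*√470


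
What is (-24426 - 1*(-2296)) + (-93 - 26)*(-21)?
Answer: -19631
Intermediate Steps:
(-24426 - 1*(-2296)) + (-93 - 26)*(-21) = (-24426 + 2296) - 119*(-21) = -22130 + 2499 = -19631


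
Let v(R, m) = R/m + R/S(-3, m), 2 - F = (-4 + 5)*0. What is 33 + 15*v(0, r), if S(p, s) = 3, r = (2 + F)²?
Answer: 33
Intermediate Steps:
F = 2 (F = 2 - (-4 + 5)*0 = 2 - 0 = 2 - 1*0 = 2 + 0 = 2)
r = 16 (r = (2 + 2)² = 4² = 16)
v(R, m) = R/3 + R/m (v(R, m) = R/m + R/3 = R/3 + R/m)
33 + 15*v(0, r) = 33 + 15*((⅓)*0 + 0/16) = 33 + 15*(0 + 0*(1/16)) = 33 + 15*(0 + 0) = 33 + 15*0 = 33 + 0 = 33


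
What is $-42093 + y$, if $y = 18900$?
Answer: $-23193$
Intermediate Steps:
$-42093 + y = -42093 + 18900 = -23193$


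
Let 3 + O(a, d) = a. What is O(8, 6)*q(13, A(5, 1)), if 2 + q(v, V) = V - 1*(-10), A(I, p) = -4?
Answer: 20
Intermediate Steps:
O(a, d) = -3 + a
q(v, V) = 8 + V (q(v, V) = -2 + (V - 1*(-10)) = -2 + (V + 10) = -2 + (10 + V) = 8 + V)
O(8, 6)*q(13, A(5, 1)) = (-3 + 8)*(8 - 4) = 5*4 = 20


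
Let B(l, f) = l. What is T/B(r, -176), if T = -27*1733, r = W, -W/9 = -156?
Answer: -1733/52 ≈ -33.327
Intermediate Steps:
W = 1404 (W = -9*(-156) = 1404)
r = 1404
T = -46791
T/B(r, -176) = -46791/1404 = -46791*1/1404 = -1733/52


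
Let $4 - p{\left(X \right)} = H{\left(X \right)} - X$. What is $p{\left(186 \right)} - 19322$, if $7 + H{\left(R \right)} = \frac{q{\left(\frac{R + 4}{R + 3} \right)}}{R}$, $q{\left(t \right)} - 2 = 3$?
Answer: $- \frac{3557255}{186} \approx -19125.0$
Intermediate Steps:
$q{\left(t \right)} = 5$ ($q{\left(t \right)} = 2 + 3 = 5$)
$H{\left(R \right)} = -7 + \frac{5}{R}$
$p{\left(X \right)} = 11 + X - \frac{5}{X}$ ($p{\left(X \right)} = 4 - \left(\left(-7 + \frac{5}{X}\right) - X\right) = 4 - \left(-7 - X + \frac{5}{X}\right) = 4 + \left(7 + X - \frac{5}{X}\right) = 11 + X - \frac{5}{X}$)
$p{\left(186 \right)} - 19322 = \left(11 + 186 - \frac{5}{186}\right) - 19322 = \frac{36637}{186} - 19322 = - \frac{3557255}{186}$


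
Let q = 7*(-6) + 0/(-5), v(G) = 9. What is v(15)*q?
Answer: -378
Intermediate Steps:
q = -42 (q = -42 + 0*(-⅕) = -42 + 0 = -42)
v(15)*q = 9*(-42) = -378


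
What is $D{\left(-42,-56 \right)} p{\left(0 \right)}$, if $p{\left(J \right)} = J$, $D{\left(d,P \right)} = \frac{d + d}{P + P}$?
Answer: $0$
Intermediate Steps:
$D{\left(d,P \right)} = \frac{d}{P}$ ($D{\left(d,P \right)} = \frac{2 d}{2 P} = 2 d \frac{1}{2 P} = \frac{d}{P}$)
$D{\left(-42,-56 \right)} p{\left(0 \right)} = - \frac{42}{-56} \cdot 0 = \left(-42\right) \left(- \frac{1}{56}\right) 0 = \frac{3}{4} \cdot 0 = 0$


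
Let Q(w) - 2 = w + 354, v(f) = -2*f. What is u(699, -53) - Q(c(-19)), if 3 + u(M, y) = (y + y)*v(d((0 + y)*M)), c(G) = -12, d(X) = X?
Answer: -7854311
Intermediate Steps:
Q(w) = 356 + w (Q(w) = 2 + (w + 354) = 2 + (354 + w) = 356 + w)
u(M, y) = -3 - 4*M*y² (u(M, y) = -3 + (y + y)*(-2*(0 + y)*M) = -3 + (2*y)*(-2*y*M) = -3 + (2*y)*(-2*M*y) = -3 - 4*M*y²)
u(699, -53) - Q(c(-19)) = (-3 - 4*699*(-53)²) - (356 - 12) = (-3 - 4*699*2809) - 1*344 = (-3 - 7853964) - 344 = -7853967 - 344 = -7854311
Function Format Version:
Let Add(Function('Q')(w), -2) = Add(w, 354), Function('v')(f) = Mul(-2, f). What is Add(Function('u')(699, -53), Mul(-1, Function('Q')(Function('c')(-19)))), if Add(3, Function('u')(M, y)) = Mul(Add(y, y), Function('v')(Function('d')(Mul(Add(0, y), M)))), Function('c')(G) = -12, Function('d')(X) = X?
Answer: -7854311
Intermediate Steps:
Function('Q')(w) = Add(356, w) (Function('Q')(w) = Add(2, Add(w, 354)) = Add(2, Add(354, w)) = Add(356, w))
Function('u')(M, y) = Add(-3, Mul(-4, M, Pow(y, 2))) (Function('u')(M, y) = Add(-3, Mul(Add(y, y), Mul(-2, Mul(Add(0, y), M)))) = Add(-3, Mul(Mul(2, y), Mul(-2, Mul(y, M)))) = Add(-3, Mul(Mul(2, y), Mul(-2, Mul(M, y)))) = Add(-3, Mul(Mul(2, y), Mul(-2, M, y))) = Add(-3, Mul(-4, M, Pow(y, 2))))
Add(Function('u')(699, -53), Mul(-1, Function('Q')(Function('c')(-19)))) = Add(Add(-3, Mul(-4, 699, Pow(-53, 2))), Mul(-1, Add(356, -12))) = Add(Add(-3, Mul(-4, 699, 2809)), Mul(-1, 344)) = Add(Add(-3, -7853964), -344) = Add(-7853967, -344) = -7854311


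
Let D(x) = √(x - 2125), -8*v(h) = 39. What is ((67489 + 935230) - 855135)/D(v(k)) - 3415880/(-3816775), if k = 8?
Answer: 683176/763355 - 295168*I*√34078/17039 ≈ 0.89497 - 3197.9*I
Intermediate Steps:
v(h) = -39/8 (v(h) = -⅛*39 = -39/8)
D(x) = √(-2125 + x)
((67489 + 935230) - 855135)/D(v(k)) - 3415880/(-3816775) = ((67489 + 935230) - 855135)/(√(-2125 - 39/8)) - 3415880/(-3816775) = (1002719 - 855135)/(√(-17039/8)) - 3415880*(-1/3816775) = 147584/((I*√34078/4)) + 683176/763355 = 147584*(-2*I*√34078/17039) + 683176/763355 = -295168*I*√34078/17039 + 683176/763355 = 683176/763355 - 295168*I*√34078/17039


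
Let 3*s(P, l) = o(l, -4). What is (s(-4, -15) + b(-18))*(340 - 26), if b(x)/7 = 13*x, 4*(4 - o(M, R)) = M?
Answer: -3081125/6 ≈ -5.1352e+5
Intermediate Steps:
o(M, R) = 4 - M/4
b(x) = 91*x (b(x) = 7*(13*x) = 91*x)
s(P, l) = 4/3 - l/12 (s(P, l) = (4 - l/4)/3 = 4/3 - l/12)
(s(-4, -15) + b(-18))*(340 - 26) = ((4/3 - 1/12*(-15)) + 91*(-18))*(340 - 26) = ((4/3 + 5/4) - 1638)*314 = (31/12 - 1638)*314 = -19625/12*314 = -3081125/6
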